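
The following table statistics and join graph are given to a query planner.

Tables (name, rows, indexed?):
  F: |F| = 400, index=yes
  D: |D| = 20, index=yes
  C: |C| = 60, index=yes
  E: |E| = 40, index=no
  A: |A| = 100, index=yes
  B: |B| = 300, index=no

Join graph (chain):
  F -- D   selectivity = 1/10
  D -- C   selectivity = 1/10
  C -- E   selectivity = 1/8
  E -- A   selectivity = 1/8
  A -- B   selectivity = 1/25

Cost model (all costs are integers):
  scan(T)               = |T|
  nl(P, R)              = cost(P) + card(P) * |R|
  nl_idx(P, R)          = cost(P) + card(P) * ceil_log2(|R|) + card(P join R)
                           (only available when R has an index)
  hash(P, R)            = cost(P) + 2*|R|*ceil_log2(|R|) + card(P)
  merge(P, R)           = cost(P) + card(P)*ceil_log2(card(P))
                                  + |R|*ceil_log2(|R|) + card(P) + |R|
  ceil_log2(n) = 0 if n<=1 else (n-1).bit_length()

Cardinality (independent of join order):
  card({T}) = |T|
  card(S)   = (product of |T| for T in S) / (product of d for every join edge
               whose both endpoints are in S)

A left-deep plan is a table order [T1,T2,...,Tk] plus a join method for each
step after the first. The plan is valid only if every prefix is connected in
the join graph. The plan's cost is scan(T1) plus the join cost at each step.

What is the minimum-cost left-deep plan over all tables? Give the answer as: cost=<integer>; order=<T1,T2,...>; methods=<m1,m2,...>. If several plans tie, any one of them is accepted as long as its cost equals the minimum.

cost=112960; order=D,C,E,A,B,F; methods=nl_idx,hash,hash,hash,hash

Selinger DP (subsets sized 1..n):
  {F}: scan cost=400, card=400
  {D}: scan cost=20, card=20
  {C}: scan cost=60, card=60
  {E}: scan cost=40, card=40
  {A}: scan cost=100, card=100
  {B}: scan cost=300, card=300
  {DF}: card=800; try (F,nl_idx)→1000, (D,hash)→1000, (D,nl_idx)→3200, (F,merge)→4140, (D,merge)→4520, (F,hash)→7240 …(+2); best=1000 via (F,nl_idx)
  {CD}: card=120; try (C,nl_idx)→260, (D,hash)→320, (D,nl_idx)→480, (C,merge)→560, (D,merge)→600, (C,hash)→760 …(+2); best=260 via (C,nl_idx)
  {CE}: card=300; try (C,nl_idx)→580, (E,hash)→600, (C,merge)→740, (E,merge)→760, (C,hash)→800, (C,nl)→2440 …(+1); best=580 via (C,nl_idx)
  {AE}: card=500; try (E,hash)→680, (A,nl_idx)→820, (A,merge)→1120, (E,merge)→1180, (A,hash)→1480, (A,nl)→4040 …(+1); best=680 via (E,hash)
  {AB}: card=1200; try (A,hash)→2000, (A,nl_idx)→3600, (B,merge)→3900, (A,merge)→4100, (B,hash)→5600, (B,nl)→30100 …(+1); best=2000 via (A,hash)
  {CDF}: card=4800; try (C,hash)→2520, (F,merge)→5220, (F,nl_idx)→6140, (F,hash)→7580, (C,merge)→10220, (C,nl_idx)→10600 …(+2); best=2520 via (C,hash)
  {CDE}: card=600; try (E,hash)→860, (D,hash)→1080, (E,merge)→1500, (D,nl_idx)→2680, (D,merge)→3700, (E,nl)→5060 …(+1); best=860 via (E,hash)
  {ACE}: card=3750; try (C,hash)→1900, (A,hash)→2280, (A,merge)→4380, (C,merge)→6100, (A,nl_idx)→6430, (C,nl_idx)→7430 …(+2); best=1900 via (C,hash)
  {ABE}: card=6000; try (E,hash)→3680, (B,hash)→6580, (B,merge)→8680, (E,merge)→16680, (E,nl)→50000, (B,nl)→150680; best=3680 via (E,hash)
  {CDEF}: card=24000; try (E,hash)→7800, (F,hash)→8660, (F,merge)→11460, (F,nl_idx)→30260, (E,merge)→70000, (E,nl)→194520 …(+1); best=7800 via (E,hash)
  {ACDE}: card=7500; try (A,hash)→2860, (D,hash)→5850, (A,merge)→8260, (A,nl_idx)→12560, (D,nl_idx)→28150, (D,merge)→50770 …(+2); best=2860 via (A,hash)
  {ABCE}: card=45000; try (C,hash)→10400, (B,hash)→11050, (B,merge)→53650, (C,nl_idx)→84680, (C,merge)→88100, (C,nl)→363680 …(+1); best=10400 via (C,hash)
  {ACDEF}: card=300000; try (F,hash)→17560, (A,hash)→33200, (F,merge)→111860, (F,nl_idx)→370360, (A,merge)→392600, (A,nl_idx)→475800 …(+2); best=17560 via (F,hash)
  {ABCDE}: card=90000; try (B,hash)→15760, (D,hash)→55600, (B,merge)→110860, (D,nl_idx)→325400, (D,merge)→775520, (D,nl)→910400 …(+1); best=15760 via (B,hash)
  {ABCDEF}: card=3600000; try (F,hash)→112960, (B,hash)→322960, (F,merge)→1639760, (F,nl_idx)→4425760, (B,merge)→6020560, (F,nl)→36015760 …(+1); best=112960 via (F,hash)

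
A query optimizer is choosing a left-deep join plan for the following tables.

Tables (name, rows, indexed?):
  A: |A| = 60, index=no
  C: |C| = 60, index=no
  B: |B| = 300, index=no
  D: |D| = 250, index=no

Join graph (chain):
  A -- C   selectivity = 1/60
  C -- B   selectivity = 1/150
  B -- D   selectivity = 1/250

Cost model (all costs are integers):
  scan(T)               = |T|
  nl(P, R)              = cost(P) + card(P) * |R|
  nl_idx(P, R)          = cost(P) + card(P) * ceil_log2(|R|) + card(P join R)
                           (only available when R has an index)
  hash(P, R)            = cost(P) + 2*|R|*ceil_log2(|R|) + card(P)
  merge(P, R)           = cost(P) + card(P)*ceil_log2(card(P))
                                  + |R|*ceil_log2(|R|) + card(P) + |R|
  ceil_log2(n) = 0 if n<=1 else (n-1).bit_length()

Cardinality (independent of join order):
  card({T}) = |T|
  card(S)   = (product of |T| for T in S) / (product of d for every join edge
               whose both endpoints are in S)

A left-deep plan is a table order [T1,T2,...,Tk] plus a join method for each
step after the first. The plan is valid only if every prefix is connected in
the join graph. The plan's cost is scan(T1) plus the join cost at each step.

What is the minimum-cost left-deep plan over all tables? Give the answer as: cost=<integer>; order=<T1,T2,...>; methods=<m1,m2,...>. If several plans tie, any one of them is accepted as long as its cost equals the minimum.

cost=5370; order=B,C,A,D; methods=hash,hash,merge

Selinger DP (subsets sized 1..n):
  {A}: scan cost=60, card=60
  {C}: scan cost=60, card=60
  {B}: scan cost=300, card=300
  {D}: scan cost=250, card=250
  {AC}: card=60; try (C,hash)→840, (A,hash)→840, (C,merge)→900, (A,merge)→900, (C,nl)→3660, (A,nl)→3660; best=840 via (C,hash)
  {BC}: card=120; try (C,hash)→1320, (B,merge)→3480, (C,merge)→3720, (B,hash)→5520, (B,nl)→18060, (C,nl)→18300; best=1320 via (C,hash)
  {BD}: card=300; try (D,hash)→4600, (B,merge)→5500, (D,merge)→5550, (B,hash)→5900, (B,nl)→75250, (D,nl)→75300; best=4600 via (D,hash)
  {ABC}: card=120; try (A,hash)→2160, (A,merge)→2700, (B,merge)→4260, (B,hash)→6300, (A,nl)→8520, (B,nl)→18840; best=2160 via (A,hash)
  {BCD}: card=120; try (D,merge)→4530, (D,hash)→5440, (C,hash)→5620, (C,merge)→8020, (C,nl)→22600, (D,nl)→31320; best=4530 via (D,merge)
  {ABCD}: card=120; try (D,merge)→5370, (A,hash)→5370, (A,merge)→5910, (D,hash)→6280, (A,nl)→11730, (D,nl)→32160; best=5370 via (D,merge)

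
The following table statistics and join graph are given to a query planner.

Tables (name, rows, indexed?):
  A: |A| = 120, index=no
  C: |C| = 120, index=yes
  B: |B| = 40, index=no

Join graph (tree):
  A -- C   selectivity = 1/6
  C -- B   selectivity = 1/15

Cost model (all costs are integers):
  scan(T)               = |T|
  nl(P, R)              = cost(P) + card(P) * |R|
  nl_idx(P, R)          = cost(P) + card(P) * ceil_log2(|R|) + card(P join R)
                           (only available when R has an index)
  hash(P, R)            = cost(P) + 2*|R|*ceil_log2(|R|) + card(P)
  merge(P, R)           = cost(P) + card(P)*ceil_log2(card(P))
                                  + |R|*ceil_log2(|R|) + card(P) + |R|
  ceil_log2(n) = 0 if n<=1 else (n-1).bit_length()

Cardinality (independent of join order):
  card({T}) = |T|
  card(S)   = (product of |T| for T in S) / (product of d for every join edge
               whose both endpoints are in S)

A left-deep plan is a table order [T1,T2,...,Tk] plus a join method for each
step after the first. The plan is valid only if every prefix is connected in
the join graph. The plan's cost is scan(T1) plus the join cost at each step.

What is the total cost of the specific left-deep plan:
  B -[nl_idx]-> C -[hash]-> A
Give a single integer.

2640

step 1: scan B: cost=40, card=40
step 2: join C via nl_idx
    card(P join C) = 40*120/(15) = 320
    cost = 40 + 40*7 + 320 = 640
step 3: join A via hash
    card(P join A) = 320*120/(6) = 6400
    cost = 640 + 2*120*7 + 320 = 2640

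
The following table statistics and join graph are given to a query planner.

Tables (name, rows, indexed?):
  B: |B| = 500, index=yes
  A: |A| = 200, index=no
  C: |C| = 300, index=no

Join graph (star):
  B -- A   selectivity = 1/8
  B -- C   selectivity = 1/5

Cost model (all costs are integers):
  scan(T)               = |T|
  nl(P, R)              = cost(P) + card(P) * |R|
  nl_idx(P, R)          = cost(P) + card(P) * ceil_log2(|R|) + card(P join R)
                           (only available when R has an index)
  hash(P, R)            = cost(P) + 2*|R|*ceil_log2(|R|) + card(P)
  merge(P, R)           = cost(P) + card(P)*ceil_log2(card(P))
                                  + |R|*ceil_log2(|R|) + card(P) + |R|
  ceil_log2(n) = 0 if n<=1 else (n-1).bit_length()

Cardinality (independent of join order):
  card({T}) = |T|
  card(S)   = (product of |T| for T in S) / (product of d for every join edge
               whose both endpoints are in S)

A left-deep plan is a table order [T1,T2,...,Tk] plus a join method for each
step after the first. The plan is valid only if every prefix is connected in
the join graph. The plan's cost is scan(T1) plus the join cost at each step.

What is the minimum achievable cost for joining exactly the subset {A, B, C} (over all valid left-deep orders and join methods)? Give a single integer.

22100

Selinger DP over subsets of {A,B,C}:
  {B}: scan cost=500, card=500
  {A}: scan cost=200, card=200
  {C}: scan cost=300, card=300
  {AB}: card=12500; try (A,hash)→4200, (B,merge)→7000, (A,merge)→7300, (B,hash)→9400, (B,nl_idx)→14500, (B,nl)→100200 …(+1); best=4200 via (A,hash)
  {BC}: card=30000; try (C,hash)→6400, (B,merge)→8300, (C,merge)→8500, (B,hash)→9600, (B,nl_idx)→33000, (B,nl)→150300 …(+1); best=6400 via (C,hash)
  {ABC}: card=750000; try (C,hash)→22100, (A,hash)→39600, (C,merge)→194700, (A,merge)→488200, (C,nl)→3754200, (A,nl)→6006400; best=22100 via (C,hash)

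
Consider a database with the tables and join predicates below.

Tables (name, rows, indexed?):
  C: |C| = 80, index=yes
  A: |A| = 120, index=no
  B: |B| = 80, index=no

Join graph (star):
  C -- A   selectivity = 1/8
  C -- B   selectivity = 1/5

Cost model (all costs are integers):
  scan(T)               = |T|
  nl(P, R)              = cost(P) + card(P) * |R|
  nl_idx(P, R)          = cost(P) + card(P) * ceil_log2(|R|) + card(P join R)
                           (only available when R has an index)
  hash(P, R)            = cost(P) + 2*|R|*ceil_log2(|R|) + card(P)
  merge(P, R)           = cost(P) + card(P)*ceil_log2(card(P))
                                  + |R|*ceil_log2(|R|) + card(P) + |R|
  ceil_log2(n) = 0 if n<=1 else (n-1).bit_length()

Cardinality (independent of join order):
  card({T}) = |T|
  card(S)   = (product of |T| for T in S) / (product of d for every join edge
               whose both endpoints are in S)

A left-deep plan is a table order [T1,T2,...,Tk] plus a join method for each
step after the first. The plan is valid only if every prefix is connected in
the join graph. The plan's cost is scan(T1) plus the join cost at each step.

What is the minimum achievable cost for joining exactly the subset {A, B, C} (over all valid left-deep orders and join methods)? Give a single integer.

3680

Selinger DP over subsets of {A,B,C}:
  {C}: scan cost=80, card=80
  {A}: scan cost=120, card=120
  {B}: scan cost=80, card=80
  {AC}: card=1200; try (C,hash)→1360, (A,merge)→1680, (C,merge)→1720, (A,hash)→1840, (C,nl_idx)→2160, (A,nl)→9680 …(+1); best=1360 via (C,hash)
  {BC}: card=1280; try (C,hash)→1280, (B,hash)→1280, (C,merge)→1360, (B,merge)→1360, (C,nl_idx)→1920, (C,nl)→6480 …(+1); best=1280 via (C,hash)
  {ABC}: card=19200; try (B,hash)→3680, (A,hash)→4240, (B,merge)→16400, (A,merge)→17600, (B,nl)→97360, (A,nl)→154880; best=3680 via (B,hash)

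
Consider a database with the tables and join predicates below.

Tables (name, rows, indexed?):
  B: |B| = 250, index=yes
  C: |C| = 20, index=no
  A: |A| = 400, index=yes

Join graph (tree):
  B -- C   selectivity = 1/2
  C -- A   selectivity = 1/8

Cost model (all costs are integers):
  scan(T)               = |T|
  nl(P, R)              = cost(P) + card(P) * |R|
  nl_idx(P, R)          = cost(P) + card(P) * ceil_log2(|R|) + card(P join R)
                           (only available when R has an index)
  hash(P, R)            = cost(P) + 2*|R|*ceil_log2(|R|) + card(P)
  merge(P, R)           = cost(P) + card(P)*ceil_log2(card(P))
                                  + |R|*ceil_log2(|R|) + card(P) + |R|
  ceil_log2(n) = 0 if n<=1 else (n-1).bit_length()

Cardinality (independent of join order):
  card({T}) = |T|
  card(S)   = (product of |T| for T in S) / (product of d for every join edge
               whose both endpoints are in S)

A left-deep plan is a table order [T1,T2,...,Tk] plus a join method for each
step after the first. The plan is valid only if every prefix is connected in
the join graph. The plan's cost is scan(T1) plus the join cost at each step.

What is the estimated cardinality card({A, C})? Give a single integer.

1000

Tables in S: A(400), C(20)
Edges inside S: C-A(d=8)
numerator = 400 * 20 = 8000
denominator = 8 = 8
card(S) = 8000 / 8 = 1000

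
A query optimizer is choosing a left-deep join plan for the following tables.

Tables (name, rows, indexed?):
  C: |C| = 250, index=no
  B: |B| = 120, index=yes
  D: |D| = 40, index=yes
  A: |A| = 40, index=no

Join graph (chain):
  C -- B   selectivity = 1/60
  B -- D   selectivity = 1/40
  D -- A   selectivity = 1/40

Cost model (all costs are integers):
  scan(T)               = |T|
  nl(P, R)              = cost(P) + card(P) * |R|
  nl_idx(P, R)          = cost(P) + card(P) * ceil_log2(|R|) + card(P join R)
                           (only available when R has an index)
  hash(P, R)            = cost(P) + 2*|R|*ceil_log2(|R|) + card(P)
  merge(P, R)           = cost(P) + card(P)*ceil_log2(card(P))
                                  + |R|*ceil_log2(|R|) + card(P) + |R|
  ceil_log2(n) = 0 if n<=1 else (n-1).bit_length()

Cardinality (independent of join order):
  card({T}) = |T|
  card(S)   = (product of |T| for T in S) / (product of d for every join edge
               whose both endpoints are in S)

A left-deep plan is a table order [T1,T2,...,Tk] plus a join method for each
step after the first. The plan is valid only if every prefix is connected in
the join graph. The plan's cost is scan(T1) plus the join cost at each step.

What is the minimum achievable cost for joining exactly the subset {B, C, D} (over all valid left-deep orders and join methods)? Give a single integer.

3160

Selinger DP over subsets of {B,C,D}:
  {C}: scan cost=250, card=250
  {B}: scan cost=120, card=120
  {D}: scan cost=40, card=40
  {BC}: card=500; try (B,hash)→2180, (B,nl_idx)→2500, (C,merge)→3330, (B,merge)→3460, (C,hash)→4240, (C,nl)→30120 …(+1); best=2180 via (B,hash)
  {BD}: card=120; try (B,nl_idx)→440, (D,hash)→720, (D,nl_idx)→960, (B,merge)→1280, (D,merge)→1360, (B,hash)→1760 …(+2); best=440 via (B,nl_idx)
  {BCD}: card=500; try (D,hash)→3160, (C,merge)→3650, (C,hash)→4560, (D,nl_idx)→5680, (D,merge)→7460, (D,nl)→22180 …(+1); best=3160 via (D,hash)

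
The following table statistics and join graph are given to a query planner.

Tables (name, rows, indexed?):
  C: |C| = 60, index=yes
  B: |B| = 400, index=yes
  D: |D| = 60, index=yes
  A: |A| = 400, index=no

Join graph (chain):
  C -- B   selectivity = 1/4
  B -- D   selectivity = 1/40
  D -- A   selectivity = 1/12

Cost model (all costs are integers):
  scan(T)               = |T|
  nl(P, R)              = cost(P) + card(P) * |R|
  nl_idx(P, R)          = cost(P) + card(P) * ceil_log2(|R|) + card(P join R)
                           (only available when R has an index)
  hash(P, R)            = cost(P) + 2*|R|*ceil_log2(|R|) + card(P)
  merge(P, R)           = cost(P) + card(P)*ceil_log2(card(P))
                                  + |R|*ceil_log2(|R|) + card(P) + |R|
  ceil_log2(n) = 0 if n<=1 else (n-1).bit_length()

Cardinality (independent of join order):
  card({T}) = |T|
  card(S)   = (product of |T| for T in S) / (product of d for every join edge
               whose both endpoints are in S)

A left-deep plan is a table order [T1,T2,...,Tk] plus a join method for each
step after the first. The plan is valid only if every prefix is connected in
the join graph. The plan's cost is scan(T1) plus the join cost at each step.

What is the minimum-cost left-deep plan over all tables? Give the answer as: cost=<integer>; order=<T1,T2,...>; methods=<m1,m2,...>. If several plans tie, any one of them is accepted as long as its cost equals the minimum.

Selinger DP (subsets sized 1..n):
  {C}: scan cost=60, card=60
  {B}: scan cost=400, card=400
  {D}: scan cost=60, card=60
  {A}: scan cost=400, card=400
  {BC}: card=6000; try (C,hash)→1520, (B,merge)→4480, (C,merge)→4820, (B,nl_idx)→6600, (B,hash)→7320, (C,nl_idx)→8800 …(+2); best=1520 via (C,hash)
  {BD}: card=600; try (B,nl_idx)→1200, (D,hash)→1520, (D,nl_idx)→3400, (B,merge)→4480, (D,merge)→4820, (B,hash)→7320 …(+2); best=1200 via (B,nl_idx)
  {AD}: card=2000; try (D,hash)→1520, (A,merge)→4480, (D,nl_idx)→4800, (D,merge)→4820, (A,hash)→7320, (A,nl)→24060 …(+1); best=1520 via (D,hash)
  {BCD}: card=9000; try (C,hash)→2520, (C,merge)→8220, (D,hash)→8240, (C,nl_idx)→13800, (C,nl)→37200, (D,nl_idx)→46520 …(+2); best=2520 via (C,hash)
  {ABD}: card=20000; try (A,hash)→9000, (B,hash)→10720, (A,merge)→11800, (B,merge)→29520, (B,nl_idx)→39520, (A,nl)→241200 …(+1); best=9000 via (A,hash)
  {ABCD}: card=300000; try (A,hash)→18720, (C,hash)→29720, (A,merge)→141520, (C,merge)→329420, (C,nl_idx)→429000, (C,nl)→1209000 …(+1); best=18720 via (A,hash)

cost=18720; order=D,B,C,A; methods=nl_idx,hash,hash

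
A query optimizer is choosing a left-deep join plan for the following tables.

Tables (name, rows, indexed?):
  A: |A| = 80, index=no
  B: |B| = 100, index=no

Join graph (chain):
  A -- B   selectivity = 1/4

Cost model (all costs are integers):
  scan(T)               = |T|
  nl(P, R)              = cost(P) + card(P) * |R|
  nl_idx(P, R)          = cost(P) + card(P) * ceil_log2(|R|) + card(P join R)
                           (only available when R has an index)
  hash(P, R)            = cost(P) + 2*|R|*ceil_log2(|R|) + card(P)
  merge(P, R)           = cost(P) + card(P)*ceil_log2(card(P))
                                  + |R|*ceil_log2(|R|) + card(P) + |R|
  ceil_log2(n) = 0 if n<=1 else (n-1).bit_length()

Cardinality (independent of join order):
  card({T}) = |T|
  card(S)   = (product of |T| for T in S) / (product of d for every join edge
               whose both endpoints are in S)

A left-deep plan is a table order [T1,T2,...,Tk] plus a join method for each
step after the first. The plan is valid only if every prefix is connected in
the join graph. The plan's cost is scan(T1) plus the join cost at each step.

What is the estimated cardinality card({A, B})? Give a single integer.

2000

Tables in S: A(80), B(100)
Edges inside S: A-B(d=4)
numerator = 80 * 100 = 8000
denominator = 4 = 4
card(S) = 8000 / 4 = 2000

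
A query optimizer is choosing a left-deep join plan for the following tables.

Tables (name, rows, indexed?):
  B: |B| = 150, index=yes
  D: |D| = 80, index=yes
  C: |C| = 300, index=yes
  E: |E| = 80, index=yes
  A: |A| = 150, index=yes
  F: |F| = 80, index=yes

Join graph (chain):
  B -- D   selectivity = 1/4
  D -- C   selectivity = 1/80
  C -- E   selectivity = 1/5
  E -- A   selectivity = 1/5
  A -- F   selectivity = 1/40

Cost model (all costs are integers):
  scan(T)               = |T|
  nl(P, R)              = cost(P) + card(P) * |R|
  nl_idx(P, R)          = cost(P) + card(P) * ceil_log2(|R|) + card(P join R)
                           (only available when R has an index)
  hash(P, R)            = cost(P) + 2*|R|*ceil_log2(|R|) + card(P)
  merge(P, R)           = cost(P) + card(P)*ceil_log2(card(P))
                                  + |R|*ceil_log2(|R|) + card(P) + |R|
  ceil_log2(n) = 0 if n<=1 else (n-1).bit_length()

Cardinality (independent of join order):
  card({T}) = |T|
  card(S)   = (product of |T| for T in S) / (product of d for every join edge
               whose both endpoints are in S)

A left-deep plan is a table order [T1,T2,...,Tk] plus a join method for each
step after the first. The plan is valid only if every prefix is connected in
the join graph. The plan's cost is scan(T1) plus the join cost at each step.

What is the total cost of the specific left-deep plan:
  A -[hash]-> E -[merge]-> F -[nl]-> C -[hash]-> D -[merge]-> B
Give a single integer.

7523730

step 1: scan A: cost=150, card=150
step 2: join E via hash
    card(P join E) = 150*80/(5) = 2400
    cost = 150 + 2*80*7 + 150 = 1420
step 3: join F via merge
    card(P join F) = 2400*80/(40) = 4800
    cost = 1420 + 2400*12 + 80*7 + 2400 + 80 = 33260
step 4: join C via nl
    card(P join C) = 4800*300/(5) = 288000
    cost = 33260 + 4800*300 = 1473260
step 5: join D via hash
    card(P join D) = 288000*80/(80) = 288000
    cost = 1473260 + 2*80*7 + 288000 = 1762380
step 6: join B via merge
    card(P join B) = 288000*150/(4) = 10800000
    cost = 1762380 + 288000*19 + 150*8 + 288000 + 150 = 7523730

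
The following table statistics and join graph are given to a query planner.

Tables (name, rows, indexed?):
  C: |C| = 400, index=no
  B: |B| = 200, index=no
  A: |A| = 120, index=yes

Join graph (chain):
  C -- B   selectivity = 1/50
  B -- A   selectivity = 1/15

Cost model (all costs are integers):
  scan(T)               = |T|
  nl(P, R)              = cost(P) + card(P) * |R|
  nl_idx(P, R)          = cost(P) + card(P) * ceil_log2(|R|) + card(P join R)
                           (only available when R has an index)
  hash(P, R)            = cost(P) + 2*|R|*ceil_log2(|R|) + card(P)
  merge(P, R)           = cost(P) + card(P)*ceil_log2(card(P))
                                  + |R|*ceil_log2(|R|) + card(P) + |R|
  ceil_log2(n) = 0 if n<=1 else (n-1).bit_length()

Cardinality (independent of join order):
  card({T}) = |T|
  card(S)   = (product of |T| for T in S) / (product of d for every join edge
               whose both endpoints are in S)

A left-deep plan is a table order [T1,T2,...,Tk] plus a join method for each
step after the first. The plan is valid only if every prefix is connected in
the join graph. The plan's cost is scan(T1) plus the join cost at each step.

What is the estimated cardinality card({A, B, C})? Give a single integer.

12800

Tables in S: A(120), B(200), C(400)
Edges inside S: C-B(d=50), B-A(d=15)
numerator = 120 * 200 * 400 = 9600000
denominator = 50 * 15 = 750
card(S) = 9600000 / 750 = 12800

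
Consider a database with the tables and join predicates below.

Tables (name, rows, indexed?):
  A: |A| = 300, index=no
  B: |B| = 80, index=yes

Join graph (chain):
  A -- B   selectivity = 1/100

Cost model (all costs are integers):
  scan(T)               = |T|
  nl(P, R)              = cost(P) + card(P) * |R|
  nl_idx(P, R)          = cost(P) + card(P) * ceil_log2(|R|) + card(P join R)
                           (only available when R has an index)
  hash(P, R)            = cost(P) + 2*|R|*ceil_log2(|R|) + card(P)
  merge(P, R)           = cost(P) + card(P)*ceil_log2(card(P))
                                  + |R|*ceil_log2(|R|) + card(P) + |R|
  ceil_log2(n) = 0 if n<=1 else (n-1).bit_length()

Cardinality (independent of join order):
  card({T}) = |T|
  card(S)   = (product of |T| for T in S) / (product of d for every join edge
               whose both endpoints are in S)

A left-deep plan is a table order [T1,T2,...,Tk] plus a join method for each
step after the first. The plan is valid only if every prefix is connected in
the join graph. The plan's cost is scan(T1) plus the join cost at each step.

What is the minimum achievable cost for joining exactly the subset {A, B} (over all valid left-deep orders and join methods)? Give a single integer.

1720

Selinger DP over subsets of {A,B}:
  {A}: scan cost=300, card=300
  {B}: scan cost=80, card=80
  {AB}: card=240; try (B,hash)→1720, (B,nl_idx)→2640, (A,merge)→3720, (B,merge)→3940, (A,hash)→5560, (A,nl)→24080 …(+1); best=1720 via (B,hash)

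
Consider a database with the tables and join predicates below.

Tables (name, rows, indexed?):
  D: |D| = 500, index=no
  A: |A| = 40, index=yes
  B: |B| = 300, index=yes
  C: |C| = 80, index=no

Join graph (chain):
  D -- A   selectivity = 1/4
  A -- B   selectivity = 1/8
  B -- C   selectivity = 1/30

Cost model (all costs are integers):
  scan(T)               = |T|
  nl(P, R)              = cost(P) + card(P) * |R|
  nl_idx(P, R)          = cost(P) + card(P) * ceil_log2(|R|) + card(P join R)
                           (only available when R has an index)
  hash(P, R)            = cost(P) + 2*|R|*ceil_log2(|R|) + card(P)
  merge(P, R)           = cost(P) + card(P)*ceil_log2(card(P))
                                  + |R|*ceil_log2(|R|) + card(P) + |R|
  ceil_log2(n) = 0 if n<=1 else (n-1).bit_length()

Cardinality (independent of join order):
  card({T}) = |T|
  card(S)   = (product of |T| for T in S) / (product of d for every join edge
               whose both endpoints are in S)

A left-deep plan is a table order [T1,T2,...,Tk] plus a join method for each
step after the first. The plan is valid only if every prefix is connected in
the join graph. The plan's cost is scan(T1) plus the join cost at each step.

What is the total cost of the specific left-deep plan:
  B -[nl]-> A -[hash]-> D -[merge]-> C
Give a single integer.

3585940

step 1: scan B: cost=300, card=300
step 2: join A via nl
    card(P join A) = 300*40/(8) = 1500
    cost = 300 + 300*40 = 12300
step 3: join D via hash
    card(P join D) = 1500*500/(4) = 187500
    cost = 12300 + 2*500*9 + 1500 = 22800
step 4: join C via merge
    card(P join C) = 187500*80/(30) = 500000
    cost = 22800 + 187500*18 + 80*7 + 187500 + 80 = 3585940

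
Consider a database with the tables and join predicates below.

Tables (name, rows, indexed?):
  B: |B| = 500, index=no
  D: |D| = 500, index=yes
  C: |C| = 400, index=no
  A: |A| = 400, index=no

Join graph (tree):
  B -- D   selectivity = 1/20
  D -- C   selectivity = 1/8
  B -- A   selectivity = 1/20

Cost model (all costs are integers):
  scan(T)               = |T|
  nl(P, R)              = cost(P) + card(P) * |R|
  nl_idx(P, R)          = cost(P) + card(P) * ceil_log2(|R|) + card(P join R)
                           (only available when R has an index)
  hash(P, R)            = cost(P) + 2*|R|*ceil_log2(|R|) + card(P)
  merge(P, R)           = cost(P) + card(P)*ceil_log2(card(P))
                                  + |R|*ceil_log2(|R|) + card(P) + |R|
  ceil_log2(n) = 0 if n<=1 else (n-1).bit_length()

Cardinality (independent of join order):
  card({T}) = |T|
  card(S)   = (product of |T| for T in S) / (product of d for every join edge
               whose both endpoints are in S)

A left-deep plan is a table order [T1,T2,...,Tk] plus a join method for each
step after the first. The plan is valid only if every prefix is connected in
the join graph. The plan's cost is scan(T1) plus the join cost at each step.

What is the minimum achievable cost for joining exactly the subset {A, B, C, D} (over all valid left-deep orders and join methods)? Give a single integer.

284400

Selinger DP over subsets of {A,B,C,D}:
  {B}: scan cost=500, card=500
  {D}: scan cost=500, card=500
  {C}: scan cost=400, card=400
  {A}: scan cost=400, card=400
  {BD}: card=12500; try (D,hash)→10000, (B,hash)→10000, (D,merge)→10500, (B,merge)→10500, (D,nl_idx)→17500, (D,nl)→250500 …(+1); best=10000 via (D,hash)
  {AB}: card=10000; try (A,hash)→8200, (B,merge)→9400, (A,merge)→9500, (B,hash)→9800, (B,nl)→200400, (A,nl)→200500; best=8200 via (A,hash)
  {CD}: card=25000; try (C,hash)→8200, (D,merge)→9400, (C,merge)→9500, (D,hash)→9800, (D,nl_idx)→29000, (D,nl)→200400 …(+1); best=8200 via (C,hash)
  {BCD}: card=625000; try (C,hash)→29700, (B,hash)→42200, (C,merge)→201500, (B,merge)→413200, (C,nl)→5010000, (B,nl)→12508200; best=29700 via (C,hash)
  {ABD}: card=250000; try (D,hash)→27200, (A,hash)→29700, (D,merge)→163200, (A,merge)→201500, (D,nl_idx)→348200, (D,nl)→5008200 …(+1); best=27200 via (D,hash)
  {ABCD}: card=12500000; try (C,hash)→284400, (A,hash)→661900, (C,merge)→4781200, (A,merge)→13158700, (C,nl)→100027200, (A,nl)→250029700; best=284400 via (C,hash)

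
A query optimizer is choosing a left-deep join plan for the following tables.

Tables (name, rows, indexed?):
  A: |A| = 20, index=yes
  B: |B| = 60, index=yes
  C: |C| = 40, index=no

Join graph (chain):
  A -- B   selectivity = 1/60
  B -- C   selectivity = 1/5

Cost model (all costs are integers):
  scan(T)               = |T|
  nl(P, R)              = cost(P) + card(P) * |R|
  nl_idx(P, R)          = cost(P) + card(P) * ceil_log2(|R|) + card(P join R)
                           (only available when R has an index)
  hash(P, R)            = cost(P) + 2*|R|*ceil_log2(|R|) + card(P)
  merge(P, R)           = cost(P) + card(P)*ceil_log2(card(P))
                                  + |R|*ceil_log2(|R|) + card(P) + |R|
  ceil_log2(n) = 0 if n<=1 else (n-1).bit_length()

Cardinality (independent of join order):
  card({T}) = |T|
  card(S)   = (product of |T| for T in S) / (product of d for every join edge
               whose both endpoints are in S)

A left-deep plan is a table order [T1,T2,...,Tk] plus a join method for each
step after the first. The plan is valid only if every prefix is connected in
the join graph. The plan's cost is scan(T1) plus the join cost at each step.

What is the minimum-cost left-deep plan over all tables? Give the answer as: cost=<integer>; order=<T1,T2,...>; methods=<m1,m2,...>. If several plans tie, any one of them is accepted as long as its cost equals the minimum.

Selinger DP (subsets sized 1..n):
  {A}: scan cost=20, card=20
  {B}: scan cost=60, card=60
  {C}: scan cost=40, card=40
  {AB}: card=20; try (B,nl_idx)→160, (A,hash)→320, (A,nl_idx)→380, (B,merge)→560, (A,merge)→600, (B,hash)→760 …(+2); best=160 via (B,nl_idx)
  {BC}: card=480; try (C,hash)→600, (B,merge)→740, (C,merge)→760, (B,nl_idx)→760, (B,hash)→800, (B,nl)→2440 …(+1); best=600 via (C,hash)
  {ABC}: card=160; try (C,merge)→560, (C,hash)→660, (C,nl)→960, (A,hash)→1280, (A,nl_idx)→3160, (A,merge)→5520 …(+1); best=560 via (C,merge)

cost=560; order=A,B,C; methods=nl_idx,merge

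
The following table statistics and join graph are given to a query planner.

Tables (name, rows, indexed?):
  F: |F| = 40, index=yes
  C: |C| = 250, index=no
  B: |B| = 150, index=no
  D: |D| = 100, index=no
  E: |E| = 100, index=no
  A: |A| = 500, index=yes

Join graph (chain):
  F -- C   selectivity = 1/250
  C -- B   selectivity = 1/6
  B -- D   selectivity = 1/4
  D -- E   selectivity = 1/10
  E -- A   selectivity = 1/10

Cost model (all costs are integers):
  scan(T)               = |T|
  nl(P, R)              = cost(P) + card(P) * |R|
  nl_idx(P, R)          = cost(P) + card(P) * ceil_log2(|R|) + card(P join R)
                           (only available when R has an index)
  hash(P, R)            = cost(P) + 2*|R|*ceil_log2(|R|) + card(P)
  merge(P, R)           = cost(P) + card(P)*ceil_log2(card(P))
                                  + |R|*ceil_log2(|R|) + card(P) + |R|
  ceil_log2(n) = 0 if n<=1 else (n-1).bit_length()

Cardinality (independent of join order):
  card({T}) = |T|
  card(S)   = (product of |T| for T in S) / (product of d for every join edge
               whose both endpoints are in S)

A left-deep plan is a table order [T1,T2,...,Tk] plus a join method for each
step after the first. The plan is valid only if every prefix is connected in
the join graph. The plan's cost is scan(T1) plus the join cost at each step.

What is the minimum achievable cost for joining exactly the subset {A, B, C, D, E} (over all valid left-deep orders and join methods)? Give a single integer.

1618000

Selinger DP over subsets of {A,B,C,D,E}:
  {C}: scan cost=250, card=250
  {B}: scan cost=150, card=150
  {D}: scan cost=100, card=100
  {E}: scan cost=100, card=100
  {A}: scan cost=500, card=500
  {BC}: card=6250; try (B,hash)→2900, (C,merge)→3750, (B,merge)→3850, (C,hash)→4300, (C,nl)→37650, (B,nl)→37750; best=2900 via (B,hash)
  {BD}: card=3750; try (D,hash)→1700, (B,merge)→2250, (D,merge)→2300, (B,hash)→2600, (B,nl)→15100, (D,nl)→15150; best=1700 via (D,hash)
  {DE}: card=1000; try (E,hash)→1600, (D,hash)→1600, (E,merge)→1700, (D,merge)→1700, (E,nl)→10100, (D,nl)→10100; best=1600 via (E,hash)
  {AE}: card=5000; try (E,hash)→2400, (A,merge)→5900, (A,nl_idx)→6000, (E,merge)→6300, (A,hash)→9200, (A,nl)→50100 …(+1); best=2400 via (E,hash)
  {BCD}: card=156250; try (C,hash)→9450, (D,hash)→10550, (C,merge)→52700, (D,merge)→91200, (D,nl)→627900, (C,nl)→939200; best=9450 via (C,hash)
  {BDE}: card=37500; try (B,hash)→5000, (E,hash)→6850, (B,merge)→13950, (E,merge)→51250, (B,nl)→151600, (E,nl)→376700; best=5000 via (B,hash)
  {ADE}: card=50000; try (D,hash)→8800, (A,hash)→11600, (A,merge)→17600, (A,nl_idx)→60600, (D,merge)→73200, (A,nl)→501600 …(+1); best=8800 via (D,hash)
  {BCDE}: card=1562500; try (C,hash)→46500, (E,hash)→167100, (C,merge)→644750, (E,merge)→2979000, (C,nl)→9380000, (E,nl)→15634450; best=46500 via (C,hash)
  {ABDE}: card=1875000; try (A,hash)→51500, (B,hash)→61200, (A,merge)→647500, (B,merge)→860150, (A,nl_idx)→2217500, (B,nl)→7508800 …(+1); best=51500 via (A,hash)
  {ABCDE}: card=78125000; try (A,hash)→1618000, (C,hash)→1930500, (A,merge)→34426500, (C,merge)→41303750, (A,nl_idx)→92234000, (C,nl)→468801500 …(+1); best=1618000 via (A,hash)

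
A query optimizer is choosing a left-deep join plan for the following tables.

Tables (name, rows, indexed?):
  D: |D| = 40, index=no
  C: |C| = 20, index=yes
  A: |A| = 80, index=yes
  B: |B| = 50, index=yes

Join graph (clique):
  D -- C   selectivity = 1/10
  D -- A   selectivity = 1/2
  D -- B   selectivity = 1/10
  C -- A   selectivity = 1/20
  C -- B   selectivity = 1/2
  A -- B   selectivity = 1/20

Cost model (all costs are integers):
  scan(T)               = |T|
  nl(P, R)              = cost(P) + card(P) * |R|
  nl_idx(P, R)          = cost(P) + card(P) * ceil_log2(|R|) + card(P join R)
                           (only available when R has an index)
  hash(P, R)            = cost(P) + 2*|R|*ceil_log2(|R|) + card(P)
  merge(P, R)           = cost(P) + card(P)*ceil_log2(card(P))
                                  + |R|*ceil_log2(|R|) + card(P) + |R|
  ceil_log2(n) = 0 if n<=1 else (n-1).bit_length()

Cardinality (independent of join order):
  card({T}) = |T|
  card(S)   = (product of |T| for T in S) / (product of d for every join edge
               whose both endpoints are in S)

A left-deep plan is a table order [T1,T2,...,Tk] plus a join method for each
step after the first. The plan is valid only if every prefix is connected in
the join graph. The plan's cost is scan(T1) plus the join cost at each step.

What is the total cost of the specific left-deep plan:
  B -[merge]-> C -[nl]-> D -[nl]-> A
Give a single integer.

36520

step 1: scan B: cost=50, card=50
step 2: join C via merge
    card(P join C) = 50*20/(2) = 500
    cost = 50 + 50*6 + 20*5 + 50 + 20 = 520
step 3: join D via nl
    card(P join D) = 500*40/(10*10) = 200
    cost = 520 + 500*40 = 20520
step 4: join A via nl
    card(P join A) = 200*80/(2*20*20) = 20
    cost = 20520 + 200*80 = 36520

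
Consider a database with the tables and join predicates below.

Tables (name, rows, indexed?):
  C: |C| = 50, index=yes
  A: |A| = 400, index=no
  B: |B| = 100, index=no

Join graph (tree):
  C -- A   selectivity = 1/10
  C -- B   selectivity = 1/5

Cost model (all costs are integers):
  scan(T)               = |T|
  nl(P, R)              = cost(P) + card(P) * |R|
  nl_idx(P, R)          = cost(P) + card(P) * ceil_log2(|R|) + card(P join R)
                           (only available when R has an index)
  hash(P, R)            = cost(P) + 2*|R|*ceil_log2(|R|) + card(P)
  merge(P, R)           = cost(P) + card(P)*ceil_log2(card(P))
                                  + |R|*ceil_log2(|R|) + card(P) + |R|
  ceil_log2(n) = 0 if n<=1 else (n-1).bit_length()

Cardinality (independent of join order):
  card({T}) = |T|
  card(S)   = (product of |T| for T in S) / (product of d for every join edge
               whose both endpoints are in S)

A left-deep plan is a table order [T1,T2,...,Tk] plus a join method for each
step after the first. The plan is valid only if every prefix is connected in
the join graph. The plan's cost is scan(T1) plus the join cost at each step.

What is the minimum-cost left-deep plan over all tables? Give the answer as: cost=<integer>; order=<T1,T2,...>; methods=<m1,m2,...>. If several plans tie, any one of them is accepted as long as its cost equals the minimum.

Selinger DP (subsets sized 1..n):
  {C}: scan cost=50, card=50
  {A}: scan cost=400, card=400
  {B}: scan cost=100, card=100
  {AC}: card=2000; try (C,hash)→1400, (A,merge)→4400, (C,merge)→4750, (C,nl_idx)→4800, (A,hash)→7300, (A,nl)→20050 …(+1); best=1400 via (C,hash)
  {BC}: card=1000; try (C,hash)→800, (B,merge)→1200, (C,merge)→1250, (B,hash)→1500, (C,nl_idx)→1700, (B,nl)→5050 …(+1); best=800 via (C,hash)
  {ABC}: card=40000; try (B,hash)→4800, (A,hash)→9000, (A,merge)→15800, (B,merge)→26200, (B,nl)→201400, (A,nl)→400800; best=4800 via (B,hash)

cost=4800; order=A,C,B; methods=hash,hash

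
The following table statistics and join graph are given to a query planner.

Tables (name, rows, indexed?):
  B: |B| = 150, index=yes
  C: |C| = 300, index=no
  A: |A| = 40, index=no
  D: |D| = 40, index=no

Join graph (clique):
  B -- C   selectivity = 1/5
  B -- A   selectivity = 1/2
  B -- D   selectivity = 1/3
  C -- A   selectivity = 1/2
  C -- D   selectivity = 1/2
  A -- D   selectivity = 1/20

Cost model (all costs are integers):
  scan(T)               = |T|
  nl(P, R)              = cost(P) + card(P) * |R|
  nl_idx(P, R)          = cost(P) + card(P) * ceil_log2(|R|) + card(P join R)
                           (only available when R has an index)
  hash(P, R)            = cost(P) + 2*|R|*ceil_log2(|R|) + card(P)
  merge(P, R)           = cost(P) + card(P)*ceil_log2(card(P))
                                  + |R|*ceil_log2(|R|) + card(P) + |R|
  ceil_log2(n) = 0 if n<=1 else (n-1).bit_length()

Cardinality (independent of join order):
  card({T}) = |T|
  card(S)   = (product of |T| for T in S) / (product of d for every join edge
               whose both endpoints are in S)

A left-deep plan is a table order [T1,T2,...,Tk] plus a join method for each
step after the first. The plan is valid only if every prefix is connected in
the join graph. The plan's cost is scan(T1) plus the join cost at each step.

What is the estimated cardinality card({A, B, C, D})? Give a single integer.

30000

Tables in S: A(40), B(150), C(300), D(40)
Edges inside S: B-C(d=5), B-A(d=2), B-D(d=3), C-A(d=2), C-D(d=2), A-D(d=20)
numerator = 40 * 150 * 300 * 40 = 72000000
denominator = 5 * 2 * 3 * 2 * 2 * 20 = 2400
card(S) = 72000000 / 2400 = 30000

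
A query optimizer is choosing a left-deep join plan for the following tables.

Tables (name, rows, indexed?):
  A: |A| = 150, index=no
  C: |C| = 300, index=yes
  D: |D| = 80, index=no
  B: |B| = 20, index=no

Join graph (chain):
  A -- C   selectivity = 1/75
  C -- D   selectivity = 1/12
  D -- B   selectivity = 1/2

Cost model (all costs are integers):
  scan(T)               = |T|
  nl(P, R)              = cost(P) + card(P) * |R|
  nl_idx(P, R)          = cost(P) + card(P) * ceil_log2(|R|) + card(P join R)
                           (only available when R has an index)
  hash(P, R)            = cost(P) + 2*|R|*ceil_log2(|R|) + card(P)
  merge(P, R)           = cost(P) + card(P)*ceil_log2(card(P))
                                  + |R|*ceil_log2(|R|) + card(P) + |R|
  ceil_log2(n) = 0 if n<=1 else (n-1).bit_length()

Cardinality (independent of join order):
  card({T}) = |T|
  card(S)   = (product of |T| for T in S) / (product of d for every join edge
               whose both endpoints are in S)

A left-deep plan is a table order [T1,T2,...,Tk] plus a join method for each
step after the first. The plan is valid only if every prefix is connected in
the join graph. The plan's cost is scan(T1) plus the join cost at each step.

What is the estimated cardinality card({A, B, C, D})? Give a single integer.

Tables in S: A(150), B(20), C(300), D(80)
Edges inside S: A-C(d=75), C-D(d=12), D-B(d=2)
numerator = 150 * 20 * 300 * 80 = 72000000
denominator = 75 * 12 * 2 = 1800
card(S) = 72000000 / 1800 = 40000

40000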